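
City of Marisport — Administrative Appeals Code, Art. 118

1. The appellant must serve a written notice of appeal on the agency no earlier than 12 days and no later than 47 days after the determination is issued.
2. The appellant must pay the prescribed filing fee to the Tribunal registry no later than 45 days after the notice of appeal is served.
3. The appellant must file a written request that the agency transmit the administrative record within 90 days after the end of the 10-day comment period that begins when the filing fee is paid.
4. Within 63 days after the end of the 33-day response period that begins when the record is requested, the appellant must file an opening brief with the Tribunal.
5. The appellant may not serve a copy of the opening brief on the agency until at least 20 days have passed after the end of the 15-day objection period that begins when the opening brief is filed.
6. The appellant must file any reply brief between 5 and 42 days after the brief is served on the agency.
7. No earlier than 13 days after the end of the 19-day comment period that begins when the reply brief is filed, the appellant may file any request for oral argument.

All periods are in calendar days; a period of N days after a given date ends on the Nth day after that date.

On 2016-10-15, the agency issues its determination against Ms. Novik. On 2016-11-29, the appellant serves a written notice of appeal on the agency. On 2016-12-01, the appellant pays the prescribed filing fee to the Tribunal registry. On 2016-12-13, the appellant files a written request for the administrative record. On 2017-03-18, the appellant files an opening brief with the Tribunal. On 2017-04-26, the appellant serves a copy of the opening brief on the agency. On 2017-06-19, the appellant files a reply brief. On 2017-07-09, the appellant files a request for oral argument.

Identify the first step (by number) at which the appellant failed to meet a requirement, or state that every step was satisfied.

Step 6

Step 1: the window is 12–47 days after 2016-10-15 (when the determination is issued), so 2016-10-27 through 2016-12-01; 2016-11-29 falls inside that range.
Step 2: 45 days after 2016-11-29 (when the notice of appeal is served) is 2017-01-13; 2016-12-01 is within that limit.
Step 3: 90 days after 2016-12-11 (end of the 10-day comment period, which began when the filing fee is paid on 2016-12-01) is 2017-03-11; 2016-12-13 is within that limit.
Step 4: 63 days after 2017-01-15 (end of the 33-day response period, which began when the record is requested on 2016-12-13) is 2017-03-19; completed 2017-03-18, before the deadline.
Step 5: the earliest permitted date is 20 days after 2017-04-02 (end of the 15-day objection period, which began when the opening brief is filed on 2017-03-18), i.e. 2017-04-22; 2017-04-26 is on or after that date.
Step 6: the window is 5–42 days after 2017-04-26 (when the brief is served on the agency), so 2017-05-01 through 2017-06-07; done 2017-06-19 — 12 days after the window closed.
Later steps need not be reached.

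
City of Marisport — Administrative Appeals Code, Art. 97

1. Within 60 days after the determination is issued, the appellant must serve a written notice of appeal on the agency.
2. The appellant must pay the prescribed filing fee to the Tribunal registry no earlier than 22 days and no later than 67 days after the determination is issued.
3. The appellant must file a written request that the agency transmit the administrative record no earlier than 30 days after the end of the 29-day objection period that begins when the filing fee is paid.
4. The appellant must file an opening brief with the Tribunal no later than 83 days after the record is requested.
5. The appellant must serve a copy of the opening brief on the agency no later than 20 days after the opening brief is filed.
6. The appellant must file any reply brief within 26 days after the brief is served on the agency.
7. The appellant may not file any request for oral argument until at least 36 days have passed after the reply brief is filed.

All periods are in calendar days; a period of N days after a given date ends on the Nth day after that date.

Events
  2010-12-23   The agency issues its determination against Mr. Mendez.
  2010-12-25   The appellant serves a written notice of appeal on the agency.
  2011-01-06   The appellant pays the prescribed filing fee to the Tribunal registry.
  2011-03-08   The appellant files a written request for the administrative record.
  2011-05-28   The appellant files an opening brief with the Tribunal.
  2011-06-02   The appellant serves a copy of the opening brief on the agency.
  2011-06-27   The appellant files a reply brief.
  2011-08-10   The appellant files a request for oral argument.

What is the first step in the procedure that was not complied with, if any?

Step 1: 60 days after 2010-12-23 (when the determination is issued) is 2011-02-21; 2010-12-25 is within that limit.
Step 2: the window is 22–67 days after 2010-12-23 (when the determination is issued), so 2011-01-14 through 2011-02-28; done 2011-01-06 — 8 days before the window opened.
Later steps need not be reached.

Step 2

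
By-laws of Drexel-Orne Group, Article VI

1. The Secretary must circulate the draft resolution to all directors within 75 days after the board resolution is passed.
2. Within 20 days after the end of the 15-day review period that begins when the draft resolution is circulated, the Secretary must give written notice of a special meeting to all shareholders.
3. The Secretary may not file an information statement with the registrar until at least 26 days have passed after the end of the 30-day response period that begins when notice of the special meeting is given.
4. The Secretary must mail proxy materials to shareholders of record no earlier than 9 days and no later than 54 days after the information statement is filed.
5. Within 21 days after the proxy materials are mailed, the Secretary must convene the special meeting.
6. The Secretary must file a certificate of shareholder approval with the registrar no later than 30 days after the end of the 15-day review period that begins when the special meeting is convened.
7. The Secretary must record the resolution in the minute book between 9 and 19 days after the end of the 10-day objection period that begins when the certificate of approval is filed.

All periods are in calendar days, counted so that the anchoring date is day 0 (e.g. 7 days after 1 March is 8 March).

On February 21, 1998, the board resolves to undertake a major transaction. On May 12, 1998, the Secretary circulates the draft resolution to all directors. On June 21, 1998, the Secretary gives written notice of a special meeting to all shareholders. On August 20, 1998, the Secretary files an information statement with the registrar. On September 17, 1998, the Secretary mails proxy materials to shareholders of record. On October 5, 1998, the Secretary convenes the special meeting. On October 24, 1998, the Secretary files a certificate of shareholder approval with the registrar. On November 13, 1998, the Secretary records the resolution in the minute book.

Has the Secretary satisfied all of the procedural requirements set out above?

Step 1 — counting 75 days from February 21, 1998 (when the board resolution is passed) gives a deadline of May 7, 1998; done May 12, 1998 — 5 days late.
That is the first point of non-compliance.

No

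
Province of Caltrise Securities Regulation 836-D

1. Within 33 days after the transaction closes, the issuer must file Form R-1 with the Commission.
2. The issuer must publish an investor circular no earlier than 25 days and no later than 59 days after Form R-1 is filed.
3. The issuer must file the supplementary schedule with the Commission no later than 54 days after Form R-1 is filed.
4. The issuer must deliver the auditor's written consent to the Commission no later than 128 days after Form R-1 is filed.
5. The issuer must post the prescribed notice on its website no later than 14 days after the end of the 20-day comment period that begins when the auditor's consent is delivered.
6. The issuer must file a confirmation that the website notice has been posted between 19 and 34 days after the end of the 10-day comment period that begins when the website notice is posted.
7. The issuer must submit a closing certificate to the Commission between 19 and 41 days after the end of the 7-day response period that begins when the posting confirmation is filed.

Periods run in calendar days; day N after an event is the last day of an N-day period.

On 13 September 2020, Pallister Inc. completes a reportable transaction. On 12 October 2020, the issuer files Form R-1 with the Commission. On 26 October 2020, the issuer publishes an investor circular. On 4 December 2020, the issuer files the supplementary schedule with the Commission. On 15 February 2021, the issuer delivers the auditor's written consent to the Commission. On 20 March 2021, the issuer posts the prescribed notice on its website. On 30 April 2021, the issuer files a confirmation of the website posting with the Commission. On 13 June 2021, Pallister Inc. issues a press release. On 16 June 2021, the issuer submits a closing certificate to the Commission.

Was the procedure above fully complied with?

No

Step 1: 33 days after 13 September 2020 (when the transaction closes) is 16 October 2020; done 12 October 2020 — timely.
Step 2: the window is 25–59 days after 12 October 2020 (when Form R-1 is filed), so 6 November 2020 through 10 December 2020; 26 October 2020 is 11 days too early.
Later steps need not be reached.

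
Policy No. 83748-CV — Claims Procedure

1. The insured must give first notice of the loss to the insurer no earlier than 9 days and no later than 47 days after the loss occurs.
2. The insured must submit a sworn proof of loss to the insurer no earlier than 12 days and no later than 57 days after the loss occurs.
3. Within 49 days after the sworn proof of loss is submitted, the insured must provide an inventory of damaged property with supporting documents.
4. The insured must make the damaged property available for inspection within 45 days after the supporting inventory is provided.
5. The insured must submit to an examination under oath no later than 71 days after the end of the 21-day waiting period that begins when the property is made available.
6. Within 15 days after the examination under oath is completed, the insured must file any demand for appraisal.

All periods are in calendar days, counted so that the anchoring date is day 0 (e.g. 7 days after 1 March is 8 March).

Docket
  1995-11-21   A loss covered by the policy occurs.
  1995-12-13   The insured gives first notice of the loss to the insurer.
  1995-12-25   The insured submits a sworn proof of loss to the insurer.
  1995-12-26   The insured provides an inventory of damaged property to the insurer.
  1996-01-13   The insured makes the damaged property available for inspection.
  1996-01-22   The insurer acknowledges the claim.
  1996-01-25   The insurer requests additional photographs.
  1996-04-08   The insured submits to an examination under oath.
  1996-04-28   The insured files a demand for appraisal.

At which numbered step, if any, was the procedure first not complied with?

Step 6

(1) the permitted window runs from 1995-11-21 + 9 = 1995-11-30 to 1995-11-21 + 47 = 1996-01-07; 1995-12-13 falls inside that range.
(2) the permitted window runs from 1995-11-21 + 12 = 1995-12-03 to 1995-11-21 + 57 = 1996-01-17; 1995-12-25 falls inside that range.
(3) due by 1995-12-25 + 49 days = 1996-02-12; 1995-12-26 is within that limit.
(4) due by 1995-12-26 + 45 days = 1996-02-09; 1996-01-13 is within that limit.
(5) due by 1996-02-03 + 71 days = 1996-04-14; 1996-04-08 is within that limit.
(6) due by 1996-04-08 + 15 days = 1996-04-23; not done until 1996-04-28, 5 days after the deadline.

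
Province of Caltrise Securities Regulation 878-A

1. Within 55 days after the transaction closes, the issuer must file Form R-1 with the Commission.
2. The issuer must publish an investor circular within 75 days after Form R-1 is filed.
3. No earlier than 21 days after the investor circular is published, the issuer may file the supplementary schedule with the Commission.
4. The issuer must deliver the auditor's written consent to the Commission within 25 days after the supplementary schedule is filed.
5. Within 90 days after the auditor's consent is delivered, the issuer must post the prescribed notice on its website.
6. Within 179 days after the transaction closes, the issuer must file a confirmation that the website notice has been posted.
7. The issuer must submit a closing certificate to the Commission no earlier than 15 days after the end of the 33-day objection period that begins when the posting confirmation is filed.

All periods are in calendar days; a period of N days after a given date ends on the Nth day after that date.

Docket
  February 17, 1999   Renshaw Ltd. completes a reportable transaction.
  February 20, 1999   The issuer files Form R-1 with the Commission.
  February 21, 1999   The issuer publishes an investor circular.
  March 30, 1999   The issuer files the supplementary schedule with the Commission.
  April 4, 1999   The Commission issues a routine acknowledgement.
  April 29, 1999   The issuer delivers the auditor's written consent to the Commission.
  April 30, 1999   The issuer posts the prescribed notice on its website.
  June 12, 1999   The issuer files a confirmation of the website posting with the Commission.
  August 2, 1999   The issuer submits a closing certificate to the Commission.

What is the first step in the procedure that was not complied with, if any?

Step 1: 55 days after February 17, 1999 (when the transaction closes) is April 13, 1999; February 20, 1999 is within that limit.
Step 2: 75 days after February 20, 1999 (when Form R-1 is filed) is May 6, 1999; February 21, 1999 is within that limit.
Step 3: the earliest permitted date is 21 days after February 21, 1999 (when the investor circular is published), i.e. March 14, 1999; done March 30, 1999, after the minimum wait.
Step 4: 25 days after March 30, 1999 (when the supplementary schedule is filed) is April 24, 1999; not done until April 29, 1999, 5 days after the deadline.
Later steps need not be reached.

Step 4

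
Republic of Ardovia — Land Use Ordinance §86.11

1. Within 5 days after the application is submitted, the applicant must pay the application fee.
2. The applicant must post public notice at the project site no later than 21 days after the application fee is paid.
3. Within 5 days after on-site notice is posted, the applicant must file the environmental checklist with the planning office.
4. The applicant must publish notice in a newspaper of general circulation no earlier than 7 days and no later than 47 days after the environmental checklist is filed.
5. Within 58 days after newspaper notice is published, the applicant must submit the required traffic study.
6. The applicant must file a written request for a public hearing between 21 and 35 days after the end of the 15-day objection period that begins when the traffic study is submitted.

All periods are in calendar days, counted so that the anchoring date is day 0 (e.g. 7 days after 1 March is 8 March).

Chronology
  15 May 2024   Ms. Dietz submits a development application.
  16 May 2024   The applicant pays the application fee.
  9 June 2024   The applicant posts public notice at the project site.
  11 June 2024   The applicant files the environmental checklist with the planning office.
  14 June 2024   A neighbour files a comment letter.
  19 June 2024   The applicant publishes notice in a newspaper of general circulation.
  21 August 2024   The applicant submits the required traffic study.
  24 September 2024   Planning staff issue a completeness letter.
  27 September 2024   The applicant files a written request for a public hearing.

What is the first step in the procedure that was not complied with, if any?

Step 2

(1) due by 15 May 2024 + 5 days = 20 May 2024; completed 16 May 2024, before the deadline.
(2) due by 16 May 2024 + 21 days = 6 June 2024; not done until 9 June 2024, 3 days after the deadline.
No need to go further; step 2 was not satisfied.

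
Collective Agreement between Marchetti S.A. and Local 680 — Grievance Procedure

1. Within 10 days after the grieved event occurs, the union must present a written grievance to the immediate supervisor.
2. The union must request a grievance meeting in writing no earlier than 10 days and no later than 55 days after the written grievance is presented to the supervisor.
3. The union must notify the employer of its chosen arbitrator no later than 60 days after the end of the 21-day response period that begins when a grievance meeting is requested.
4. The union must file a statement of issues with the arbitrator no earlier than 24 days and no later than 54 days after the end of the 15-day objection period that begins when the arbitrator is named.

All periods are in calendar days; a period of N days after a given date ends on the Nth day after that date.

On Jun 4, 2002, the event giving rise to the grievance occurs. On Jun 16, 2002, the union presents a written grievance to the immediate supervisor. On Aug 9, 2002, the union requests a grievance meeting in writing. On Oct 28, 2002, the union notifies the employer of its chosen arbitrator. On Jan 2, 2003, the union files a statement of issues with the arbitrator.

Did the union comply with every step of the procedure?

(1) due by Jun 4, 2002 + 10 days = Jun 14, 2002; Jun 16, 2002 misses that deadline by 2 days.

No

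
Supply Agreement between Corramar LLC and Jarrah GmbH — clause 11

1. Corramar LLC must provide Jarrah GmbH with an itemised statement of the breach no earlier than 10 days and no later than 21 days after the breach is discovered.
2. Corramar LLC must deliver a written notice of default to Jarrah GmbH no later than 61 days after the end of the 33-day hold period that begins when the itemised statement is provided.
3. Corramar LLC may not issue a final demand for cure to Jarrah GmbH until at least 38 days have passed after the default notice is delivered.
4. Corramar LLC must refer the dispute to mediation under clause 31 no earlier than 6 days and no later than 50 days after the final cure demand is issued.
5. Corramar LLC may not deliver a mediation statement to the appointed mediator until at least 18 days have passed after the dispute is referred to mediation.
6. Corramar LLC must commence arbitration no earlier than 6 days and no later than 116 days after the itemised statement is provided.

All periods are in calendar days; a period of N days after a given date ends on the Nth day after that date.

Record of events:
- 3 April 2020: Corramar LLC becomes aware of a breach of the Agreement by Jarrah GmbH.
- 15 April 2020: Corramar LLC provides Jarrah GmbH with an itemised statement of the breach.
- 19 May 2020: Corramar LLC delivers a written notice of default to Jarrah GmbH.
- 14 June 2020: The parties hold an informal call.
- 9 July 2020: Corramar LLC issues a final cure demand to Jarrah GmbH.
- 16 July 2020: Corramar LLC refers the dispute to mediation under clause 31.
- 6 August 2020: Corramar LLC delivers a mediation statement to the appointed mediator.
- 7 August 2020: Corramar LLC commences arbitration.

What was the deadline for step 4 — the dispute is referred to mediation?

Step 4 runs from 9 July 2020, when the final cure demand is issued. The window is 6–50 days after 9 July 2020; it closes on 28 August 2020.

28 August 2020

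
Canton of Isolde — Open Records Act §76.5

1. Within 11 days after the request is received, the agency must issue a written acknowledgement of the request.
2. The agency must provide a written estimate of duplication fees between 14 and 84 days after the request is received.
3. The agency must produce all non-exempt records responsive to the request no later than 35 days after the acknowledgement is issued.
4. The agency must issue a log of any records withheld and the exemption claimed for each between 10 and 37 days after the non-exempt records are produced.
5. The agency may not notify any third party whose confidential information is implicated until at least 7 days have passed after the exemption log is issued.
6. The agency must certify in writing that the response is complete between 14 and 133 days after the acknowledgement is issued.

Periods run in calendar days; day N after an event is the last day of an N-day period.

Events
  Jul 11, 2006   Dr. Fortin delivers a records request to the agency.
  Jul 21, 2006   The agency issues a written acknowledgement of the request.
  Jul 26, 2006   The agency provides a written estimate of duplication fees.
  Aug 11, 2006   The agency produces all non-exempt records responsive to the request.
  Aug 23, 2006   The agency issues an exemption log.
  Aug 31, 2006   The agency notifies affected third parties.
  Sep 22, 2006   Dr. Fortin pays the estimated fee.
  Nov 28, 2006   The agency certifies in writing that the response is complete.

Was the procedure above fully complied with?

Step 1: 11 days after Jul 11, 2006 (when the request is received) is Jul 22, 2006; done Jul 21, 2006 — timely.
Step 2: the window is 14–84 days after Jul 11, 2006 (when the request is received), so Jul 25, 2006 through Oct 3, 2006; done Jul 26, 2006 — within the window.
Step 3: 35 days after Jul 21, 2006 (when the acknowledgement is issued) is Aug 25, 2006; completed Aug 11, 2006, before the deadline.
Step 4: the window is 10–37 days after Aug 11, 2006 (when the non-exempt records are produced), so Aug 21, 2006 through Sep 17, 2006; done Aug 23, 2006 — within the window.
Step 5: the earliest permitted date is 7 days after Aug 23, 2006 (when the exemption log is issued), i.e. Aug 30, 2006; Aug 31, 2006 is on or after that date.
Step 6: the window is 14–133 days after Jul 21, 2006 (when the acknowledgement is issued), so Aug 4, 2006 through Dec 1, 2006; Nov 28, 2006 falls inside that range.

Yes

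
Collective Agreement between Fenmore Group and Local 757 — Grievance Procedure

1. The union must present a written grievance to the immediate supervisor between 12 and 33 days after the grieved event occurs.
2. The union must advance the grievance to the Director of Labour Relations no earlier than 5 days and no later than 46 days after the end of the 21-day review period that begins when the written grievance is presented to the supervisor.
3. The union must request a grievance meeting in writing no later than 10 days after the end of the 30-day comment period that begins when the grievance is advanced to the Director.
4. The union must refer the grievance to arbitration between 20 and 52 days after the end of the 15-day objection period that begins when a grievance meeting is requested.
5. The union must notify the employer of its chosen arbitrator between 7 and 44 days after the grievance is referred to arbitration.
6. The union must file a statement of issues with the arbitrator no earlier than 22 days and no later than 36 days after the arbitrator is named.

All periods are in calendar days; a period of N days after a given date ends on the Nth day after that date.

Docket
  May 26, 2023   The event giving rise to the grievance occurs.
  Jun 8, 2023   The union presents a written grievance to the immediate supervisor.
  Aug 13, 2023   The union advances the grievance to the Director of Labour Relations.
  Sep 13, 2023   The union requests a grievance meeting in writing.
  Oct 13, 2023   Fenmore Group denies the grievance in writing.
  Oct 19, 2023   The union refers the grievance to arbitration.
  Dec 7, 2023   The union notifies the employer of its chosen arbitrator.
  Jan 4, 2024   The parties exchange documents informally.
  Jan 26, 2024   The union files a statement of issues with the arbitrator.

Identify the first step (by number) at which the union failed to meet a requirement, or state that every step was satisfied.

Step 5

(1) the permitted window runs from May 26, 2023 + 12 = Jun 7, 2023 to May 26, 2023 + 33 = Jun 28, 2023; done Jun 8, 2023 — within the window.
(2) the permitted window runs from Jun 29, 2023 + 5 = Jul 4, 2023 to Jun 29, 2023 + 46 = Aug 14, 2023; done Aug 13, 2023 — within the window.
(3) due by Sep 12, 2023 + 10 days = Sep 22, 2023; completed Sep 13, 2023, before the deadline.
(4) the permitted window runs from Sep 28, 2023 + 20 = Oct 18, 2023 to Sep 28, 2023 + 52 = Nov 19, 2023; done Oct 19, 2023, which is between those dates.
(5) the permitted window runs from Oct 19, 2023 + 7 = Oct 26, 2023 to Oct 19, 2023 + 44 = Dec 2, 2023; done Dec 7, 2023 — 5 days after the window closed.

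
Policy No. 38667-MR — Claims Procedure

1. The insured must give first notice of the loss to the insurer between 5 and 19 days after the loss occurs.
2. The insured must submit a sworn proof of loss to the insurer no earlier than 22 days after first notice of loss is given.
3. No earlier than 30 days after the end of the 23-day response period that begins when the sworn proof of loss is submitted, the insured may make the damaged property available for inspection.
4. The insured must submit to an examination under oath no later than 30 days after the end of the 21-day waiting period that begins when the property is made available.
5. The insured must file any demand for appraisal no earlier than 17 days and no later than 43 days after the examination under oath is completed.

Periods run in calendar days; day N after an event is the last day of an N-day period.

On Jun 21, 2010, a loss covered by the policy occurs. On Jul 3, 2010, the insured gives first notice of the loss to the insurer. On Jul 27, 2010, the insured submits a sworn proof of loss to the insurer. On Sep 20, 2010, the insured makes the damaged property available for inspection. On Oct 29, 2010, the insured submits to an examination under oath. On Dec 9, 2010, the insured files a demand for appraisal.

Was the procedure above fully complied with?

Yes

(1) the permitted window runs from Jun 21, 2010 + 5 = Jun 26, 2010 to Jun 21, 2010 + 19 = Jul 10, 2010; done Jul 3, 2010 — within the window.
(2) permitted from Jul 3, 2010 + 22 days = Jul 25, 2010 onward; done Jul 27, 2010, after the minimum wait.
(3) permitted from Aug 19, 2010 + 30 days = Sep 18, 2010 onward; done Sep 20, 2010, after the minimum wait.
(4) due by Oct 11, 2010 + 30 days = Nov 10, 2010; completed Oct 29, 2010, before the deadline.
(5) the permitted window runs from Oct 29, 2010 + 17 = Nov 15, 2010 to Oct 29, 2010 + 43 = Dec 11, 2010; Dec 9, 2010 falls inside that range.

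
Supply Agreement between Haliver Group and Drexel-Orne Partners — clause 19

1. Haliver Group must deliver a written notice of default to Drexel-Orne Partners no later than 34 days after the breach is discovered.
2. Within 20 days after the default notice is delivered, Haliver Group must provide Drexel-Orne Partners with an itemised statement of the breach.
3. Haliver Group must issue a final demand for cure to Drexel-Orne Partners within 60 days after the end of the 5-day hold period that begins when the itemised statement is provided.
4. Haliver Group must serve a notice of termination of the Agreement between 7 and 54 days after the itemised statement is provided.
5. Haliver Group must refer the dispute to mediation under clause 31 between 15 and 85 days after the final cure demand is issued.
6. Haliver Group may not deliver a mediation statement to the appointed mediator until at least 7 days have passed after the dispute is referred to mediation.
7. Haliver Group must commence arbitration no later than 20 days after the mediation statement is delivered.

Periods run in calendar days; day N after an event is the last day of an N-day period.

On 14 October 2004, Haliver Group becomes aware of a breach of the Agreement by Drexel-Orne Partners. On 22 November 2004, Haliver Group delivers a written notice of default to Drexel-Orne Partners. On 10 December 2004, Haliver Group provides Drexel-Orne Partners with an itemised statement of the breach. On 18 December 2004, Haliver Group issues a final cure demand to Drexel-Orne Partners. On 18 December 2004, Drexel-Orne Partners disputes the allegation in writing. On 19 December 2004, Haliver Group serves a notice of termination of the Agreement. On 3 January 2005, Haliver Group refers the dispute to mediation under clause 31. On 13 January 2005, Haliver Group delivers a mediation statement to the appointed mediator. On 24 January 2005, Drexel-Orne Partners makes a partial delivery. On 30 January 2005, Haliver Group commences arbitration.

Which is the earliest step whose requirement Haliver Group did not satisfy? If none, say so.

Step 1: 34 days after 14 October 2004 (when the breach is discovered) is 17 November 2004; done 22 November 2004 — 5 days late.
The analysis stops there.

Step 1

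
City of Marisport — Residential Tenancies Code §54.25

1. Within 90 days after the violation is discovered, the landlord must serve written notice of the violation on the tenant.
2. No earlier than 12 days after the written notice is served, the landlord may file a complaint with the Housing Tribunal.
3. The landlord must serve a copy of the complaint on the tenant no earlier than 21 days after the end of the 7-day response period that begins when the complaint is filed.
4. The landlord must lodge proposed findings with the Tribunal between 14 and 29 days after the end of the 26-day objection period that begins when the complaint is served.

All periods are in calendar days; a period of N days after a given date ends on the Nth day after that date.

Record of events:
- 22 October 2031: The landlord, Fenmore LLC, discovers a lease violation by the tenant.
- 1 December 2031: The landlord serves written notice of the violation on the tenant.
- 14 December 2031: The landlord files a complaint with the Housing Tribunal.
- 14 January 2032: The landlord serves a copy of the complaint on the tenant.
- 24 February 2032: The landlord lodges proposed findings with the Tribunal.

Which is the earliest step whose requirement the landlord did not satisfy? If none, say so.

None — every step was satisfied

(1) due by 22 October 2031 + 90 days = 20 January 2032; 1 December 2031 is within that limit.
(2) permitted from 1 December 2031 + 12 days = 13 December 2031 onward; done 14 December 2031 — permitted.
(3) permitted from 21 December 2031 + 21 days = 11 January 2032 onward; done 14 January 2032, after the minimum wait.
(4) the permitted window runs from 9 February 2032 + 14 = 23 February 2032 to 9 February 2032 + 29 = 9 March 2032; done 24 February 2032, which is between those dates.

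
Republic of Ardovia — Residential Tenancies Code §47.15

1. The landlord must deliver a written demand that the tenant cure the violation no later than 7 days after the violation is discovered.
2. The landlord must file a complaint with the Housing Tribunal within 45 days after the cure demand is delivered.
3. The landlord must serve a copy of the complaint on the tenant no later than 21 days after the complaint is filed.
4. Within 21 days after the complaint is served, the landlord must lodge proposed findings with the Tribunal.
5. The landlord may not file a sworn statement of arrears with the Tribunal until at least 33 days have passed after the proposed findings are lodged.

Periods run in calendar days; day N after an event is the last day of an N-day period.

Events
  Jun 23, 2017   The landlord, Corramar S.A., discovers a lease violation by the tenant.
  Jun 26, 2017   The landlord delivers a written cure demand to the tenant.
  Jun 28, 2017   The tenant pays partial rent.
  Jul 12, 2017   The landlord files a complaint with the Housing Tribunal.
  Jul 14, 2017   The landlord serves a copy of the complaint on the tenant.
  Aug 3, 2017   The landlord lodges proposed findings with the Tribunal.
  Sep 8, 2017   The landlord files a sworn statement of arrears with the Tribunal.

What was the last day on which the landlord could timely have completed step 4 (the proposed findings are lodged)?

Step 4 runs from Jul 14, 2017, when the complaint is served. 21 days after Jul 14, 2017 is Aug 4, 2017.

Aug 4, 2017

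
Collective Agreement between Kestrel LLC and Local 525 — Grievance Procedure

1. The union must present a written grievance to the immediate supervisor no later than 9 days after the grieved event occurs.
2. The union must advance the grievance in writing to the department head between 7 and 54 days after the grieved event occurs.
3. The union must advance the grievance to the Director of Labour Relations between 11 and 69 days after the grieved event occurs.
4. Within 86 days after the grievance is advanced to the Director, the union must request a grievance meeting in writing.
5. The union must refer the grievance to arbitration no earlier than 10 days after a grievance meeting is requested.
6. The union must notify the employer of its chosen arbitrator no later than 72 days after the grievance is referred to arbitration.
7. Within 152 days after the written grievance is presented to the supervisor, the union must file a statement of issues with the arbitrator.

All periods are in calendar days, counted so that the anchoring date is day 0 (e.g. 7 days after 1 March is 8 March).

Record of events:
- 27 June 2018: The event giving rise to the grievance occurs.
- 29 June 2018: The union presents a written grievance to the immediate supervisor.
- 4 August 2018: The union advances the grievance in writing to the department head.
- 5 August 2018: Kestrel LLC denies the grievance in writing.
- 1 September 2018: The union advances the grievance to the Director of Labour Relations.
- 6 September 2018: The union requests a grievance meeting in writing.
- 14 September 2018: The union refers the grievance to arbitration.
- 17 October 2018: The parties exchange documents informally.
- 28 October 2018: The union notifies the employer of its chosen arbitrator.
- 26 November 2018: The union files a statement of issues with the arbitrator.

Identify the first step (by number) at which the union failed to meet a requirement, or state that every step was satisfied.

Step 5

(1) due by 27 June 2018 + 9 days = 6 July 2018; completed 29 June 2018, before the deadline.
(2) the permitted window runs from 27 June 2018 + 7 = 4 July 2018 to 27 June 2018 + 54 = 20 August 2018; done 4 August 2018, which is between those dates.
(3) the permitted window runs from 27 June 2018 + 11 = 8 July 2018 to 27 June 2018 + 69 = 4 September 2018; 1 September 2018 falls inside that range.
(4) due by 1 September 2018 + 86 days = 26 November 2018; completed 6 September 2018, before the deadline.
(5) permitted from 6 September 2018 + 10 days = 16 September 2018 onward; acted on 14 September 2018, 2 days prematurely.
The analysis stops there.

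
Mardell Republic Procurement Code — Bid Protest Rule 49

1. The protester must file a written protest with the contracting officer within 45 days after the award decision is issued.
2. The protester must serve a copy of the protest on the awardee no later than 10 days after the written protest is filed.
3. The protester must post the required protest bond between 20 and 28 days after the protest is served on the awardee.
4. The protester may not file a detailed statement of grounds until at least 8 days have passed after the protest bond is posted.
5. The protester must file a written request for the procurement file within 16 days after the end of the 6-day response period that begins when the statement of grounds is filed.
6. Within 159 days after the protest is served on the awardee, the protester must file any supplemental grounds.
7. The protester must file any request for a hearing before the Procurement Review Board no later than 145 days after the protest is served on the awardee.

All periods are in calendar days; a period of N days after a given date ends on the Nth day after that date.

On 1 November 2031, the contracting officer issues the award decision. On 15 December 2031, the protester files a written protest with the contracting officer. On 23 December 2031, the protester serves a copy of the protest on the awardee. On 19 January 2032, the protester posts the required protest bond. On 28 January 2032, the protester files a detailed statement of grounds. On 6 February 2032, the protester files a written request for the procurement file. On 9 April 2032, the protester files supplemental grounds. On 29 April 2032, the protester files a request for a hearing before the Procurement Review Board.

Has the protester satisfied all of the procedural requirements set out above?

Step 1: 45 days after 1 November 2031 (when the award decision is issued) is 16 December 2031; done 15 December 2031 — timely.
Step 2: 10 days after 15 December 2031 (when the written protest is filed) is 25 December 2031; 23 December 2031 is within that limit.
Step 3: the window is 20–28 days after 23 December 2031 (when the protest is served on the awardee), so 12 January 2032 through 20 January 2032; done 19 January 2032 — within the window.
Step 4: the earliest permitted date is 8 days after 19 January 2032 (when the protest bond is posted), i.e. 27 January 2032; done 28 January 2032 — permitted.
Step 5: 16 days after 3 February 2032 (end of the 6-day response period, which began when the statement of grounds is filed on 28 January 2032) is 19 February 2032; 6 February 2032 is within that limit.
Step 6: 159 days after 23 December 2031 (when the protest is served on the awardee) is 30 May 2032; done 9 April 2032 — timely.
Step 7: 145 days after 23 December 2031 (when the protest is served on the awardee) is 16 May 2032; done 29 April 2032 — timely.

Yes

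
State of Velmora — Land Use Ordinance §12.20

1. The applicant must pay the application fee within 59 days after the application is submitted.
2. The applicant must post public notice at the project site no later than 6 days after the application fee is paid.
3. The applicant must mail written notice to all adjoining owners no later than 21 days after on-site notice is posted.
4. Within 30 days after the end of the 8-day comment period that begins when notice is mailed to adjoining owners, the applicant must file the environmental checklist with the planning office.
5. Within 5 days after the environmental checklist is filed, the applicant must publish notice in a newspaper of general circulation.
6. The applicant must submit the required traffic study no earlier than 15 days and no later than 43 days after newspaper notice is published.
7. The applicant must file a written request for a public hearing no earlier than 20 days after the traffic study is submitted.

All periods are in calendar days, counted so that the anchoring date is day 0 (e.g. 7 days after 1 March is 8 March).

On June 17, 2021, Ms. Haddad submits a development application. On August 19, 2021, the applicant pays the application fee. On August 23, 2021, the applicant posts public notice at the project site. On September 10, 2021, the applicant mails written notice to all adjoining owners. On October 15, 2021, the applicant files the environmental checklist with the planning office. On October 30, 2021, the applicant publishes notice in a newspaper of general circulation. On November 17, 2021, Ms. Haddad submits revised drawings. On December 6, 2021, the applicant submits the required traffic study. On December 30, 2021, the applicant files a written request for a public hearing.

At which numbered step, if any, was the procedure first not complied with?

Step 1

(1) due by June 17, 2021 + 59 days = August 15, 2021; not done until August 19, 2021, 4 days after the deadline.
That is the first point of non-compliance.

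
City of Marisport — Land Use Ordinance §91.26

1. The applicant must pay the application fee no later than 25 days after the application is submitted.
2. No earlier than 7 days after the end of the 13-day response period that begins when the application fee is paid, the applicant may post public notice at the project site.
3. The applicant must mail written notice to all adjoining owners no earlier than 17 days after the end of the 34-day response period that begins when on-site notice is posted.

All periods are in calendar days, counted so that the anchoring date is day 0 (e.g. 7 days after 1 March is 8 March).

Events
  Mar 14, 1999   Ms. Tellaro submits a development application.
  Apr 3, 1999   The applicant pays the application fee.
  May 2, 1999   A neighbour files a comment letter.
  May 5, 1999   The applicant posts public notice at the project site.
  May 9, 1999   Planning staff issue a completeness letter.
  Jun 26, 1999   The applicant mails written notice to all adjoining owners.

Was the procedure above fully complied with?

Step 1 — counting 25 days from Mar 14, 1999 (when the application is submitted) gives a deadline of Apr 8, 1999; completed Apr 3, 1999, before the deadline.
Step 2 — must wait 7 days from Apr 16, 1999 (end of the 13-day response period, which began when the application fee is paid on Apr 3, 1999), so not before Apr 23, 1999; done May 5, 1999, after the minimum wait.
Step 3 — must wait 17 days from Jun 8, 1999 (end of the 34-day response period, which began when on-site notice is posted on May 5, 1999), so not before Jun 25, 1999; done Jun 26, 1999, after the minimum wait.

Yes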